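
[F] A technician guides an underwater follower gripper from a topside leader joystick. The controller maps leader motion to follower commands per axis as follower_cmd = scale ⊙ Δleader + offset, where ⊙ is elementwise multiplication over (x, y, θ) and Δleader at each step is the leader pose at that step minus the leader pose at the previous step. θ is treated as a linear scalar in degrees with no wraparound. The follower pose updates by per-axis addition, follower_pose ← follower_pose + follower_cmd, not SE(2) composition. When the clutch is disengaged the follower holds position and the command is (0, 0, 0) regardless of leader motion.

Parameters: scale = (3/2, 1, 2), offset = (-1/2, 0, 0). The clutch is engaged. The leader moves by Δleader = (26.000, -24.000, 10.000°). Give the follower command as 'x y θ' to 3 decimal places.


axis x: 3/2·26.000 + -1/2 = 38.500
axis y: 1·-24.000 + 0 = -24.000
axis θ: 2·10.000 + 0 = 20.000

38.500 -24.000 20.000


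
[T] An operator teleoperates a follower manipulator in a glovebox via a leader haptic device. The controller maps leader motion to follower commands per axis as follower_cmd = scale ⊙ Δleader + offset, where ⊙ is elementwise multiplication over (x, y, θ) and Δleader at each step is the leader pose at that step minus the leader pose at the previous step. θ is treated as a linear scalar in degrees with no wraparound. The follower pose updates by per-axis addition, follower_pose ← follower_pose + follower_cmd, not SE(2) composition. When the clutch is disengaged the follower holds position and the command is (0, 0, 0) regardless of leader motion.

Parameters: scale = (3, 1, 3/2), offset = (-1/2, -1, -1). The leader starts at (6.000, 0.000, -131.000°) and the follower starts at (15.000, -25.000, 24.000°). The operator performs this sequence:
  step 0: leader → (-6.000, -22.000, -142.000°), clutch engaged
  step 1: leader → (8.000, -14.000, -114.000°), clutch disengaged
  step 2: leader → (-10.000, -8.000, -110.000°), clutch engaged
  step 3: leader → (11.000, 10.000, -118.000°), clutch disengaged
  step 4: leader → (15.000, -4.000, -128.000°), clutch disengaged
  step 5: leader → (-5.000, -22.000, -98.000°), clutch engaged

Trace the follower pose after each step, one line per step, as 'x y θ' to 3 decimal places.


-21.500 -48.000 6.500
-21.500 -48.000 6.500
-76.000 -43.000 11.500
-76.000 -43.000 11.500
-76.000 -43.000 11.500
-136.500 -62.000 55.500

step 0: Δleader=(-12.000, -22.000, -11.000°), engaged; cmd=(-36.500, -23.000, -17.500°) → follower=(-21.500, -48.000, 6.500°)
step 1: Δleader=(14.000, 8.000, 28.000°), disengaged; cmd=(0,0,0) → follower holds at (-21.500, -48.000, 6.500°)
step 2: Δleader=(-18.000, 6.000, 4.000°), engaged; cmd=(-54.500, 5.000, 5.000°) → follower=(-76.000, -43.000, 11.500°)
step 3: Δleader=(21.000, 18.000, -8.000°), disengaged; cmd=(0,0,0) → follower holds at (-76.000, -43.000, 11.500°)
step 4: Δleader=(4.000, -14.000, -10.000°), disengaged; cmd=(0,0,0) → follower holds at (-76.000, -43.000, 11.500°)
step 5: Δleader=(-20.000, -18.000, 30.000°), engaged; cmd=(-60.500, -19.000, 44.000°) → follower=(-136.500, -62.000, 55.500°)


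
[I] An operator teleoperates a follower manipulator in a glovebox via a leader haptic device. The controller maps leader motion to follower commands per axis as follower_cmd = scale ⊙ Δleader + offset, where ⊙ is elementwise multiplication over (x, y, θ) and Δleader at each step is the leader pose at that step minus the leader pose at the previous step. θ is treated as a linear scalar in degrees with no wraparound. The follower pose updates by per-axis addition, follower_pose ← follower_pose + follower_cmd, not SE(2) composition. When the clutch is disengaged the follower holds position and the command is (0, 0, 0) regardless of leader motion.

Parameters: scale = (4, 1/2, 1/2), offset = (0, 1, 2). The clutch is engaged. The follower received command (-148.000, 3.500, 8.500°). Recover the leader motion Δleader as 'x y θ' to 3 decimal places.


-37.000 5.000 13.000

axis x: (-148.000 − 0) / (4) = -37.000
axis y: (3.500 − 1) / (1/2) = 5.000
axis θ: (8.500 − 2) / (1/2) = 13.000


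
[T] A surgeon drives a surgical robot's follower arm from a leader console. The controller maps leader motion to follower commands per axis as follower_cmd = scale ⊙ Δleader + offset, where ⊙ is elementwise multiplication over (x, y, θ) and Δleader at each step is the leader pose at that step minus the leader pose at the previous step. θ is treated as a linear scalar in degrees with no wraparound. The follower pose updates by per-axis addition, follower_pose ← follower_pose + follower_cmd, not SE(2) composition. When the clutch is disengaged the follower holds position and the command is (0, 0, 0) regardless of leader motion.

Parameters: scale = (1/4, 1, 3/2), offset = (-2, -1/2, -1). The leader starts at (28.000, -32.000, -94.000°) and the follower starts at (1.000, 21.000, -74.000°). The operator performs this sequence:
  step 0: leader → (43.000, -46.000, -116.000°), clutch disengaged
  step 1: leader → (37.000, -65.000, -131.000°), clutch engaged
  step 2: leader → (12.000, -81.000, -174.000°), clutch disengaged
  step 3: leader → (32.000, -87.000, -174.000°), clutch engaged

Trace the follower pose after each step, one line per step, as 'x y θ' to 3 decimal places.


1.000 21.000 -74.000
-2.500 1.500 -97.500
-2.500 1.500 -97.500
0.500 -5.000 -98.500

step 0: Δleader=(15.000, -14.000, -22.000°), disengaged; cmd=(0,0,0) → follower holds at (1.000, 21.000, -74.000°)
step 1: Δleader=(-6.000, -19.000, -15.000°), engaged; cmd=(-3.500, -19.500, -23.500°) → follower=(-2.500, 1.500, -97.500°)
step 2: Δleader=(-25.000, -16.000, -43.000°), disengaged; cmd=(0,0,0) → follower holds at (-2.500, 1.500, -97.500°)
step 3: Δleader=(20.000, -6.000, 0.000°), engaged; cmd=(3.000, -6.500, -1.000°) → follower=(0.500, -5.000, -98.500°)


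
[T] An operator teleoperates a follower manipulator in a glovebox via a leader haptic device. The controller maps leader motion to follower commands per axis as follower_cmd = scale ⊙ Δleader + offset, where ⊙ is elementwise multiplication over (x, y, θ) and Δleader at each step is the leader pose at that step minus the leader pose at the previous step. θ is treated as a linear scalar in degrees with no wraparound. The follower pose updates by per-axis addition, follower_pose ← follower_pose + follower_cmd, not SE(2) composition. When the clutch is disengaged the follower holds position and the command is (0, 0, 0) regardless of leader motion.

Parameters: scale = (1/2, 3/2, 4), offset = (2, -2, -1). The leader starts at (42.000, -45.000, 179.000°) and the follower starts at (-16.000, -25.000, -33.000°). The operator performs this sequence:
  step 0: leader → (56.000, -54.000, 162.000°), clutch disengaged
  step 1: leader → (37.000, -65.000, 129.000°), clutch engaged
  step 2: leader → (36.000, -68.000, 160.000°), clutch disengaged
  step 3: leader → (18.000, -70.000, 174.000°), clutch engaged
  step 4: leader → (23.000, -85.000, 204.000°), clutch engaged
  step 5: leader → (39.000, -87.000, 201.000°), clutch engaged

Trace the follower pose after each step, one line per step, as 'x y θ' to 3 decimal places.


-16.000 -25.000 -33.000
-23.500 -43.500 -166.000
-23.500 -43.500 -166.000
-30.500 -48.500 -111.000
-26.000 -73.000 8.000
-16.000 -78.000 -5.000

step 0: Δleader=(14.000, -9.000, -17.000°), disengaged; cmd=(0,0,0) → follower holds at (-16.000, -25.000, -33.000°)
step 1: Δleader=(-19.000, -11.000, -33.000°), engaged; cmd=(-7.500, -18.500, -133.000°) → follower=(-23.500, -43.500, -166.000°)
step 2: Δleader=(-1.000, -3.000, 31.000°), disengaged; cmd=(0,0,0) → follower holds at (-23.500, -43.500, -166.000°)
step 3: Δleader=(-18.000, -2.000, 14.000°), engaged; cmd=(-7.000, -5.000, 55.000°) → follower=(-30.500, -48.500, -111.000°)
step 4: Δleader=(5.000, -15.000, 30.000°), engaged; cmd=(4.500, -24.500, 119.000°) → follower=(-26.000, -73.000, 8.000°)
step 5: Δleader=(16.000, -2.000, -3.000°), engaged; cmd=(10.000, -5.000, -13.000°) → follower=(-16.000, -78.000, -5.000°)


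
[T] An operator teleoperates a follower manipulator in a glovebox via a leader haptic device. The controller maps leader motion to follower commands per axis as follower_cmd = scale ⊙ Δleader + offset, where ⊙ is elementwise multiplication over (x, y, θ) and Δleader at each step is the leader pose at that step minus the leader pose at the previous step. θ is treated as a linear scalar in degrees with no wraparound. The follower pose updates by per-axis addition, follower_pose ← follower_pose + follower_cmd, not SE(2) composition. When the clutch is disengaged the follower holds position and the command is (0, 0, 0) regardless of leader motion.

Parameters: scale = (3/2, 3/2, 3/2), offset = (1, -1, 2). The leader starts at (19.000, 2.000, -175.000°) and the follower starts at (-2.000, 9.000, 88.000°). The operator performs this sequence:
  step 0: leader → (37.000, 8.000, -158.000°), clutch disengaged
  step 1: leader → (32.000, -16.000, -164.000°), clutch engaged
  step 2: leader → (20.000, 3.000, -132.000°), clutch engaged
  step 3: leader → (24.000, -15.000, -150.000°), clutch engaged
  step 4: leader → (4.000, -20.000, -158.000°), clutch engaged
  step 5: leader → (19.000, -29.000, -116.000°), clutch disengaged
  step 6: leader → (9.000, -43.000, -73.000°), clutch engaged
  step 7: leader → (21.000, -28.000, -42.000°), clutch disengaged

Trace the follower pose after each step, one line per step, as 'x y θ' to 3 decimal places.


-2.000 9.000 88.000
-8.500 -28.000 81.000
-25.500 -0.500 131.000
-18.500 -28.500 106.000
-47.500 -37.000 96.000
-47.500 -37.000 96.000
-61.500 -59.000 162.500
-61.500 -59.000 162.500

step 0: Δleader=(18.000, 6.000, 17.000°), disengaged; cmd=(0,0,0) → follower holds at (-2.000, 9.000, 88.000°)
step 1: Δleader=(-5.000, -24.000, -6.000°), engaged; cmd=(-6.500, -37.000, -7.000°) → follower=(-8.500, -28.000, 81.000°)
step 2: Δleader=(-12.000, 19.000, 32.000°), engaged; cmd=(-17.000, 27.500, 50.000°) → follower=(-25.500, -0.500, 131.000°)
step 3: Δleader=(4.000, -18.000, -18.000°), engaged; cmd=(7.000, -28.000, -25.000°) → follower=(-18.500, -28.500, 106.000°)
step 4: Δleader=(-20.000, -5.000, -8.000°), engaged; cmd=(-29.000, -8.500, -10.000°) → follower=(-47.500, -37.000, 96.000°)
step 5: Δleader=(15.000, -9.000, 42.000°), disengaged; cmd=(0,0,0) → follower holds at (-47.500, -37.000, 96.000°)
step 6: Δleader=(-10.000, -14.000, 43.000°), engaged; cmd=(-14.000, -22.000, 66.500°) → follower=(-61.500, -59.000, 162.500°)
step 7: Δleader=(12.000, 15.000, 31.000°), disengaged; cmd=(0,0,0) → follower holds at (-61.500, -59.000, 162.500°)


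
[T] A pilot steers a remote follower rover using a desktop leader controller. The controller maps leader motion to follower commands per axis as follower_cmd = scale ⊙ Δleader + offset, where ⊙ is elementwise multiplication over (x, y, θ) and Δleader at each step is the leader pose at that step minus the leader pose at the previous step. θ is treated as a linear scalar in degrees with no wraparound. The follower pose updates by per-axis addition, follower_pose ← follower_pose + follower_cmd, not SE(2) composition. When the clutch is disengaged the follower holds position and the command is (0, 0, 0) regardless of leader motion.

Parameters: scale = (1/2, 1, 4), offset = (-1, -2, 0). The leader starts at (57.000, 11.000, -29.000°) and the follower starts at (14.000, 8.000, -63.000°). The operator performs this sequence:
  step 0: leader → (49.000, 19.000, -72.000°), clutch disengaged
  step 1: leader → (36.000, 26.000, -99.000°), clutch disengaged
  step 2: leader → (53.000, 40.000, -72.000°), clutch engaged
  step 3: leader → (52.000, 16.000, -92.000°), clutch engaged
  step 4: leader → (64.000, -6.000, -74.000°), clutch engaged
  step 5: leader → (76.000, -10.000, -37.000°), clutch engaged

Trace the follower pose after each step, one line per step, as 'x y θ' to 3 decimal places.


step 0: Δleader=(-8.000, 8.000, -43.000°), disengaged; cmd=(0,0,0) → follower holds at (14.000, 8.000, -63.000°)
step 1: Δleader=(-13.000, 7.000, -27.000°), disengaged; cmd=(0,0,0) → follower holds at (14.000, 8.000, -63.000°)
step 2: Δleader=(17.000, 14.000, 27.000°), engaged; cmd=(7.500, 12.000, 108.000°) → follower=(21.500, 20.000, 45.000°)
step 3: Δleader=(-1.000, -24.000, -20.000°), engaged; cmd=(-1.500, -26.000, -80.000°) → follower=(20.000, -6.000, -35.000°)
step 4: Δleader=(12.000, -22.000, 18.000°), engaged; cmd=(5.000, -24.000, 72.000°) → follower=(25.000, -30.000, 37.000°)
step 5: Δleader=(12.000, -4.000, 37.000°), engaged; cmd=(5.000, -6.000, 148.000°) → follower=(30.000, -36.000, 185.000°)

14.000 8.000 -63.000
14.000 8.000 -63.000
21.500 20.000 45.000
20.000 -6.000 -35.000
25.000 -30.000 37.000
30.000 -36.000 185.000


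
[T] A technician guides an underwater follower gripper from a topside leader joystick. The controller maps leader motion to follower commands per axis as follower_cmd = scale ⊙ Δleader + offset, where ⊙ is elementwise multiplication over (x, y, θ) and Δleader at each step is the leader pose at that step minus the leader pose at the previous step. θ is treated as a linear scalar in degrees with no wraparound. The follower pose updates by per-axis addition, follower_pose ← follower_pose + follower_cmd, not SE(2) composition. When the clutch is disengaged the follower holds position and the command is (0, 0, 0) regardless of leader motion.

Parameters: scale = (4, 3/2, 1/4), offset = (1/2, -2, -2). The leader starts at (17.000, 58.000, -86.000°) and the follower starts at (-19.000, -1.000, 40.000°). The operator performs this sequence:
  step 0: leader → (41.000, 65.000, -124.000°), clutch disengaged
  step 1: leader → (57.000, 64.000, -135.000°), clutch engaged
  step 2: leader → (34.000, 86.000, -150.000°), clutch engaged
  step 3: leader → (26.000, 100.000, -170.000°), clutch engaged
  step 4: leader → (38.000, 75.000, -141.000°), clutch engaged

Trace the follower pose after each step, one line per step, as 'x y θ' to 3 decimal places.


step 0: Δleader=(24.000, 7.000, -38.000°), disengaged; cmd=(0,0,0) → follower holds at (-19.000, -1.000, 40.000°)
step 1: Δleader=(16.000, -1.000, -11.000°), engaged; cmd=(64.500, -3.500, -4.750°) → follower=(45.500, -4.500, 35.250°)
step 2: Δleader=(-23.000, 22.000, -15.000°), engaged; cmd=(-91.500, 31.000, -5.750°) → follower=(-46.000, 26.500, 29.500°)
step 3: Δleader=(-8.000, 14.000, -20.000°), engaged; cmd=(-31.500, 19.000, -7.000°) → follower=(-77.500, 45.500, 22.500°)
step 4: Δleader=(12.000, -25.000, 29.000°), engaged; cmd=(48.500, -39.500, 5.250°) → follower=(-29.000, 6.000, 27.750°)

-19.000 -1.000 40.000
45.500 -4.500 35.250
-46.000 26.500 29.500
-77.500 45.500 22.500
-29.000 6.000 27.750


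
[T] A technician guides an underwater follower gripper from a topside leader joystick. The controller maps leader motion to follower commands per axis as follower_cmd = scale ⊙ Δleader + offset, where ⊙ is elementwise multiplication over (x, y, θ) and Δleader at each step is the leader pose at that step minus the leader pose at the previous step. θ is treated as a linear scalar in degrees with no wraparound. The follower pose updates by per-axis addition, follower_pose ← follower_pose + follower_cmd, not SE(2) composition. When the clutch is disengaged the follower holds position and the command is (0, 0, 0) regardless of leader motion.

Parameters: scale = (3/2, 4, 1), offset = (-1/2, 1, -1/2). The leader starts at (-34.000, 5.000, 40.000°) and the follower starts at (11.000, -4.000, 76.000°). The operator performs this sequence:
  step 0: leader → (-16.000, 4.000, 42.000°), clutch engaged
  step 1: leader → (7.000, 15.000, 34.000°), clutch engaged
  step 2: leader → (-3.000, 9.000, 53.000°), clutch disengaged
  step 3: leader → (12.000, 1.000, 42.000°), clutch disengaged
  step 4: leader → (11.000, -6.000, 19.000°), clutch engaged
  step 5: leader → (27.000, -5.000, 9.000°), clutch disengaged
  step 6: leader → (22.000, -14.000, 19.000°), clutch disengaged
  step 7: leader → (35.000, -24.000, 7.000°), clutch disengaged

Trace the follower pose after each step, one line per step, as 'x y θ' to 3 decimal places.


37.500 -7.000 77.500
71.500 38.000 69.000
71.500 38.000 69.000
71.500 38.000 69.000
69.500 11.000 45.500
69.500 11.000 45.500
69.500 11.000 45.500
69.500 11.000 45.500

step 0: Δleader=(18.000, -1.000, 2.000°), engaged; cmd=(26.500, -3.000, 1.500°) → follower=(37.500, -7.000, 77.500°)
step 1: Δleader=(23.000, 11.000, -8.000°), engaged; cmd=(34.000, 45.000, -8.500°) → follower=(71.500, 38.000, 69.000°)
step 2: Δleader=(-10.000, -6.000, 19.000°), disengaged; cmd=(0,0,0) → follower holds at (71.500, 38.000, 69.000°)
step 3: Δleader=(15.000, -8.000, -11.000°), disengaged; cmd=(0,0,0) → follower holds at (71.500, 38.000, 69.000°)
step 4: Δleader=(-1.000, -7.000, -23.000°), engaged; cmd=(-2.000, -27.000, -23.500°) → follower=(69.500, 11.000, 45.500°)
step 5: Δleader=(16.000, 1.000, -10.000°), disengaged; cmd=(0,0,0) → follower holds at (69.500, 11.000, 45.500°)
step 6: Δleader=(-5.000, -9.000, 10.000°), disengaged; cmd=(0,0,0) → follower holds at (69.500, 11.000, 45.500°)
step 7: Δleader=(13.000, -10.000, -12.000°), disengaged; cmd=(0,0,0) → follower holds at (69.500, 11.000, 45.500°)


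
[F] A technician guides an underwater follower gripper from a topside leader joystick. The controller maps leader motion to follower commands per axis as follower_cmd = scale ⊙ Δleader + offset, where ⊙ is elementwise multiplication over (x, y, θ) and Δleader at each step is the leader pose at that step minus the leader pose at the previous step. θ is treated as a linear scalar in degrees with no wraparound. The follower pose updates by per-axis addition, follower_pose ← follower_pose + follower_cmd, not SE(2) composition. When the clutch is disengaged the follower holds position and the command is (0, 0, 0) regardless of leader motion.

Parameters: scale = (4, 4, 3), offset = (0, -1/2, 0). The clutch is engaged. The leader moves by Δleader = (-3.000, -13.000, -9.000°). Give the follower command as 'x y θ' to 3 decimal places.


-12.000 -52.500 -27.000

axis x: 4·-3.000 + 0 = -12.000
axis y: 4·-13.000 + -1/2 = -52.500
axis θ: 3·-9.000 + 0 = -27.000


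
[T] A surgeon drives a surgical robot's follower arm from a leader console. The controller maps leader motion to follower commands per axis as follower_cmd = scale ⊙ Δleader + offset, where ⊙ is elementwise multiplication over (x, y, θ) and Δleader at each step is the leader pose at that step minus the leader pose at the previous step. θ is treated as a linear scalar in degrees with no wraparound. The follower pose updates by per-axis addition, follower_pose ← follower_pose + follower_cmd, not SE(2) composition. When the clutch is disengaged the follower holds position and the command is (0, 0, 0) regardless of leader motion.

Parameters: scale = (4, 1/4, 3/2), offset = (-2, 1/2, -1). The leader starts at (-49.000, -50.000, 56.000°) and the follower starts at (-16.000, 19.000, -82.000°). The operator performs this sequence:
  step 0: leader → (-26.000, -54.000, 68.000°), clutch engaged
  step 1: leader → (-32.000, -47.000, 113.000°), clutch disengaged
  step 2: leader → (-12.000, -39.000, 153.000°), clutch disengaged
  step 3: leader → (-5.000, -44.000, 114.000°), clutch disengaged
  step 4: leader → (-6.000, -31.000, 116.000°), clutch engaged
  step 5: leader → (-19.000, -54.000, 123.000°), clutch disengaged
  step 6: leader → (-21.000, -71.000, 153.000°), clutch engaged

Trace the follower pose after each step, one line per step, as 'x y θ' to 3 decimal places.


74.000 18.500 -65.000
74.000 18.500 -65.000
74.000 18.500 -65.000
74.000 18.500 -65.000
68.000 22.250 -63.000
68.000 22.250 -63.000
58.000 18.500 -19.000

step 0: Δleader=(23.000, -4.000, 12.000°), engaged; cmd=(90.000, -0.500, 17.000°) → follower=(74.000, 18.500, -65.000°)
step 1: Δleader=(-6.000, 7.000, 45.000°), disengaged; cmd=(0,0,0) → follower holds at (74.000, 18.500, -65.000°)
step 2: Δleader=(20.000, 8.000, 40.000°), disengaged; cmd=(0,0,0) → follower holds at (74.000, 18.500, -65.000°)
step 3: Δleader=(7.000, -5.000, -39.000°), disengaged; cmd=(0,0,0) → follower holds at (74.000, 18.500, -65.000°)
step 4: Δleader=(-1.000, 13.000, 2.000°), engaged; cmd=(-6.000, 3.750, 2.000°) → follower=(68.000, 22.250, -63.000°)
step 5: Δleader=(-13.000, -23.000, 7.000°), disengaged; cmd=(0,0,0) → follower holds at (68.000, 22.250, -63.000°)
step 6: Δleader=(-2.000, -17.000, 30.000°), engaged; cmd=(-10.000, -3.750, 44.000°) → follower=(58.000, 18.500, -19.000°)


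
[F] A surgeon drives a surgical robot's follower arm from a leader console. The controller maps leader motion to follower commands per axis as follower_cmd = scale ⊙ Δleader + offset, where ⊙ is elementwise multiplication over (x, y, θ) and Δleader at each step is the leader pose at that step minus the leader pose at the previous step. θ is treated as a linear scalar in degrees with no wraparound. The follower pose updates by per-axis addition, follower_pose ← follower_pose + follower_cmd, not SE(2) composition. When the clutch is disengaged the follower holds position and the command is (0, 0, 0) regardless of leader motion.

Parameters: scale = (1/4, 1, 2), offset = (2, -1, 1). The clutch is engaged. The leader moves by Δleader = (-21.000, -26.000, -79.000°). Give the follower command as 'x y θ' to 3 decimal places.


-3.250 -27.000 -157.000

axis x: 1/4·-21.000 + 2 = -3.250
axis y: 1·-26.000 + -1 = -27.000
axis θ: 2·-79.000 + 1 = -157.000


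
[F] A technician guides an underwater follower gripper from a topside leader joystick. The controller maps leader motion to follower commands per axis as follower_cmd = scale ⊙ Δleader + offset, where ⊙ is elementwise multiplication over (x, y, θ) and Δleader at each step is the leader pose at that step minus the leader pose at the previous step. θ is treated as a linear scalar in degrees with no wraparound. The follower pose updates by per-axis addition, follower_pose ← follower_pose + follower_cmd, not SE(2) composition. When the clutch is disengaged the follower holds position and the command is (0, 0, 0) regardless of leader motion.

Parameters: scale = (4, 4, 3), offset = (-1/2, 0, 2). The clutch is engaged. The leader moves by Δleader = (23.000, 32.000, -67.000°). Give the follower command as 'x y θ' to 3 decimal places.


91.500 128.000 -199.000

axis x: 4·23.000 + -1/2 = 91.500
axis y: 4·32.000 + 0 = 128.000
axis θ: 3·-67.000 + 2 = -199.000


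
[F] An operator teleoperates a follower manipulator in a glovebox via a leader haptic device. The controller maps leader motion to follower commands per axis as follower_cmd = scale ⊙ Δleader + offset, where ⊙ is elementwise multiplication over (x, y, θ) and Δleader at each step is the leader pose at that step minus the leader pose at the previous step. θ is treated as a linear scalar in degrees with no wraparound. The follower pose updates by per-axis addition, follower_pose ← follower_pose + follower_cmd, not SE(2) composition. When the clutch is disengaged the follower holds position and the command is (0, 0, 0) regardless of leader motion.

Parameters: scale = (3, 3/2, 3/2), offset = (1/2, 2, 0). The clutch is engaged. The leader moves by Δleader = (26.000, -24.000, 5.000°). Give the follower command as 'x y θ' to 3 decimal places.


78.500 -34.000 7.500

axis x: 3·26.000 + 1/2 = 78.500
axis y: 3/2·-24.000 + 2 = -34.000
axis θ: 3/2·5.000 + 0 = 7.500


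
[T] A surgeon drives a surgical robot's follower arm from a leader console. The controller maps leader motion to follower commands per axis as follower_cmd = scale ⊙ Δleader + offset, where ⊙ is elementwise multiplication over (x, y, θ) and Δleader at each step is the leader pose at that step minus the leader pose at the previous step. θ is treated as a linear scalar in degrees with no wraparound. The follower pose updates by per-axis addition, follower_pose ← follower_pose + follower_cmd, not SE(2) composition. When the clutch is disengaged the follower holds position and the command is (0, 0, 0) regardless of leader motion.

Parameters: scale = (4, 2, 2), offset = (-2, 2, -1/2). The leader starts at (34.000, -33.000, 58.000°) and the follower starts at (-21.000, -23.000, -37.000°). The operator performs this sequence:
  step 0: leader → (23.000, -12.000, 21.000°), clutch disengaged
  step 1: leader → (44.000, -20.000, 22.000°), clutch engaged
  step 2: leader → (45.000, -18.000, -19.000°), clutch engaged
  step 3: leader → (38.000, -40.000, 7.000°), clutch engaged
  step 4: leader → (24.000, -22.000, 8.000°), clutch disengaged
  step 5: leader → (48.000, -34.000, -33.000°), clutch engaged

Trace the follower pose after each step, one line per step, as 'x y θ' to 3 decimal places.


step 0: Δleader=(-11.000, 21.000, -37.000°), disengaged; cmd=(0,0,0) → follower holds at (-21.000, -23.000, -37.000°)
step 1: Δleader=(21.000, -8.000, 1.000°), engaged; cmd=(82.000, -14.000, 1.500°) → follower=(61.000, -37.000, -35.500°)
step 2: Δleader=(1.000, 2.000, -41.000°), engaged; cmd=(2.000, 6.000, -82.500°) → follower=(63.000, -31.000, -118.000°)
step 3: Δleader=(-7.000, -22.000, 26.000°), engaged; cmd=(-30.000, -42.000, 51.500°) → follower=(33.000, -73.000, -66.500°)
step 4: Δleader=(-14.000, 18.000, 1.000°), disengaged; cmd=(0,0,0) → follower holds at (33.000, -73.000, -66.500°)
step 5: Δleader=(24.000, -12.000, -41.000°), engaged; cmd=(94.000, -22.000, -82.500°) → follower=(127.000, -95.000, -149.000°)

-21.000 -23.000 -37.000
61.000 -37.000 -35.500
63.000 -31.000 -118.000
33.000 -73.000 -66.500
33.000 -73.000 -66.500
127.000 -95.000 -149.000


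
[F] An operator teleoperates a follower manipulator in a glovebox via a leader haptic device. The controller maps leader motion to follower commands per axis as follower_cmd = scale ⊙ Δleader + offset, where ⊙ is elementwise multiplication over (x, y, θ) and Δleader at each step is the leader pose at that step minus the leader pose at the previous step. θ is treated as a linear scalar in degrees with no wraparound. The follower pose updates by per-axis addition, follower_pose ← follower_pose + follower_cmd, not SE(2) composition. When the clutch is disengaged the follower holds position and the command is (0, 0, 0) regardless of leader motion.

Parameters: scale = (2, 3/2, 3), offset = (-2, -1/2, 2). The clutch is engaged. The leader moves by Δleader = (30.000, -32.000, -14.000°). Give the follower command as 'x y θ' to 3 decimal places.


axis x: 2·30.000 + -2 = 58.000
axis y: 3/2·-32.000 + -1/2 = -48.500
axis θ: 3·-14.000 + 2 = -40.000

58.000 -48.500 -40.000


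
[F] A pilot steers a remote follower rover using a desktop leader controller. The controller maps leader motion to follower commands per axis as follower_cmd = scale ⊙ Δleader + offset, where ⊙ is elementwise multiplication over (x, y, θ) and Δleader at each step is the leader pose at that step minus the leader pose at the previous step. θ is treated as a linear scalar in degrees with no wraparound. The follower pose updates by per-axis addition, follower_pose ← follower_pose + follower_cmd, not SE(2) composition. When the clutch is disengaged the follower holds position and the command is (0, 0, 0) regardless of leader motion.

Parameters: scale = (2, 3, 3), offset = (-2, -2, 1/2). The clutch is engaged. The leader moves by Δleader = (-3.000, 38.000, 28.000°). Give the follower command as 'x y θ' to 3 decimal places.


-8.000 112.000 84.500

axis x: 2·-3.000 + -2 = -8.000
axis y: 3·38.000 + -2 = 112.000
axis θ: 3·28.000 + 1/2 = 84.500


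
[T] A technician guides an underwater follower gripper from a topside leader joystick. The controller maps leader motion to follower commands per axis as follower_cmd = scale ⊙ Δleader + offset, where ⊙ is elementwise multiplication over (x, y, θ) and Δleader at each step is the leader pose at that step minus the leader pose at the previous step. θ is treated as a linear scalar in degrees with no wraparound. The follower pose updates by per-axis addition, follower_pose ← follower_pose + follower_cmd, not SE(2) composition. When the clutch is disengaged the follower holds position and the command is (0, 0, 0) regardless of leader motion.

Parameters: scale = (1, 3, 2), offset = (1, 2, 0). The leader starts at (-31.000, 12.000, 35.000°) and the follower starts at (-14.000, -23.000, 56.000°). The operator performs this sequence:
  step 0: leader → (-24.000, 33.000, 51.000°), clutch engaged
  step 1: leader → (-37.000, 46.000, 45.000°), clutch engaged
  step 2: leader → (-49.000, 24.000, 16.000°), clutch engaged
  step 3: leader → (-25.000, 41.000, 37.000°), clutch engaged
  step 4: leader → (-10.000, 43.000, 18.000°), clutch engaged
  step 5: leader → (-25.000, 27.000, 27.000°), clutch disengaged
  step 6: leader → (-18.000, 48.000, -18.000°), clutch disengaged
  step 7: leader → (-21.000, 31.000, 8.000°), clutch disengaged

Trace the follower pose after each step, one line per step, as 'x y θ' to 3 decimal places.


-6.000 42.000 88.000
-18.000 83.000 76.000
-29.000 19.000 18.000
-4.000 72.000 60.000
12.000 80.000 22.000
12.000 80.000 22.000
12.000 80.000 22.000
12.000 80.000 22.000

step 0: Δleader=(7.000, 21.000, 16.000°), engaged; cmd=(8.000, 65.000, 32.000°) → follower=(-6.000, 42.000, 88.000°)
step 1: Δleader=(-13.000, 13.000, -6.000°), engaged; cmd=(-12.000, 41.000, -12.000°) → follower=(-18.000, 83.000, 76.000°)
step 2: Δleader=(-12.000, -22.000, -29.000°), engaged; cmd=(-11.000, -64.000, -58.000°) → follower=(-29.000, 19.000, 18.000°)
step 3: Δleader=(24.000, 17.000, 21.000°), engaged; cmd=(25.000, 53.000, 42.000°) → follower=(-4.000, 72.000, 60.000°)
step 4: Δleader=(15.000, 2.000, -19.000°), engaged; cmd=(16.000, 8.000, -38.000°) → follower=(12.000, 80.000, 22.000°)
step 5: Δleader=(-15.000, -16.000, 9.000°), disengaged; cmd=(0,0,0) → follower holds at (12.000, 80.000, 22.000°)
step 6: Δleader=(7.000, 21.000, -45.000°), disengaged; cmd=(0,0,0) → follower holds at (12.000, 80.000, 22.000°)
step 7: Δleader=(-3.000, -17.000, 26.000°), disengaged; cmd=(0,0,0) → follower holds at (12.000, 80.000, 22.000°)


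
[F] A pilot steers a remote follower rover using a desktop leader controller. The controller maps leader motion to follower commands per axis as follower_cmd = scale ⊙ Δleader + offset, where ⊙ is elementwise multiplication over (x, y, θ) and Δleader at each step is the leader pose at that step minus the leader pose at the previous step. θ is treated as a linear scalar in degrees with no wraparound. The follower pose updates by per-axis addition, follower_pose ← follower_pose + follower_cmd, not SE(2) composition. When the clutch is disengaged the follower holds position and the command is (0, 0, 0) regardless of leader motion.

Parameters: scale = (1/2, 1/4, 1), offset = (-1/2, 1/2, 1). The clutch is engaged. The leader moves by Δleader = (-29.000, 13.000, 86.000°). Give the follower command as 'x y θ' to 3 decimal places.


axis x: 1/2·-29.000 + -1/2 = -15.000
axis y: 1/4·13.000 + 1/2 = 3.750
axis θ: 1·86.000 + 1 = 87.000

-15.000 3.750 87.000


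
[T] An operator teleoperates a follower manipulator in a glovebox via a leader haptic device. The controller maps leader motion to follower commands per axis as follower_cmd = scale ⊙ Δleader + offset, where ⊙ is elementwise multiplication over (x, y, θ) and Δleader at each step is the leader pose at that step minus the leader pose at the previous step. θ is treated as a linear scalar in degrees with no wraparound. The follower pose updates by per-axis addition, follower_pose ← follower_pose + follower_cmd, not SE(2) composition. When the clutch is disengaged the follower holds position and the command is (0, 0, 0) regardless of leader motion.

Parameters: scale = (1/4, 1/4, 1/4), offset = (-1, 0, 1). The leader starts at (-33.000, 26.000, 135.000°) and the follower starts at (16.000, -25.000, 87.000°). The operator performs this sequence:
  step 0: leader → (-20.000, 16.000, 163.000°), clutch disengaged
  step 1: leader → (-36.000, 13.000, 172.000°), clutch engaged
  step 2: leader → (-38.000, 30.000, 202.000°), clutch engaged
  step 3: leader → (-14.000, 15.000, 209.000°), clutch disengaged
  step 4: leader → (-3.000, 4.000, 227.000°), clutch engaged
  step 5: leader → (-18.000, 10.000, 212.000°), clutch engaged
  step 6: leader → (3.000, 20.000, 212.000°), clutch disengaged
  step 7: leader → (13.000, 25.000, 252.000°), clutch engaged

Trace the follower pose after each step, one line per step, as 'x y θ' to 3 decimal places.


step 0: Δleader=(13.000, -10.000, 28.000°), disengaged; cmd=(0,0,0) → follower holds at (16.000, -25.000, 87.000°)
step 1: Δleader=(-16.000, -3.000, 9.000°), engaged; cmd=(-5.000, -0.750, 3.250°) → follower=(11.000, -25.750, 90.250°)
step 2: Δleader=(-2.000, 17.000, 30.000°), engaged; cmd=(-1.500, 4.250, 8.500°) → follower=(9.500, -21.500, 98.750°)
step 3: Δleader=(24.000, -15.000, 7.000°), disengaged; cmd=(0,0,0) → follower holds at (9.500, -21.500, 98.750°)
step 4: Δleader=(11.000, -11.000, 18.000°), engaged; cmd=(1.750, -2.750, 5.500°) → follower=(11.250, -24.250, 104.250°)
step 5: Δleader=(-15.000, 6.000, -15.000°), engaged; cmd=(-4.750, 1.500, -2.750°) → follower=(6.500, -22.750, 101.500°)
step 6: Δleader=(21.000, 10.000, 0.000°), disengaged; cmd=(0,0,0) → follower holds at (6.500, -22.750, 101.500°)
step 7: Δleader=(10.000, 5.000, 40.000°), engaged; cmd=(1.500, 1.250, 11.000°) → follower=(8.000, -21.500, 112.500°)

16.000 -25.000 87.000
11.000 -25.750 90.250
9.500 -21.500 98.750
9.500 -21.500 98.750
11.250 -24.250 104.250
6.500 -22.750 101.500
6.500 -22.750 101.500
8.000 -21.500 112.500


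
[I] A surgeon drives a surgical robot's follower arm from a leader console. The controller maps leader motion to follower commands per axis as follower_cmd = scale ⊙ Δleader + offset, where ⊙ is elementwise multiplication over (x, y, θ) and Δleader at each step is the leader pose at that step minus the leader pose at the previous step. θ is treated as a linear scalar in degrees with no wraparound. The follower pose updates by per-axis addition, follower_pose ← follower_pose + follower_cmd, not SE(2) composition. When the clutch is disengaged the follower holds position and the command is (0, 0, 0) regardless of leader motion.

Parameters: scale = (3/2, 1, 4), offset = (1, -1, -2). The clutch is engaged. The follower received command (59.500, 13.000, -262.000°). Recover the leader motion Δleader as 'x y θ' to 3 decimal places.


39.000 14.000 -65.000

axis x: (59.500 − 1) / (3/2) = 39.000
axis y: (13.000 − -1) / (1) = 14.000
axis θ: (-262.000 − -2) / (4) = -65.000


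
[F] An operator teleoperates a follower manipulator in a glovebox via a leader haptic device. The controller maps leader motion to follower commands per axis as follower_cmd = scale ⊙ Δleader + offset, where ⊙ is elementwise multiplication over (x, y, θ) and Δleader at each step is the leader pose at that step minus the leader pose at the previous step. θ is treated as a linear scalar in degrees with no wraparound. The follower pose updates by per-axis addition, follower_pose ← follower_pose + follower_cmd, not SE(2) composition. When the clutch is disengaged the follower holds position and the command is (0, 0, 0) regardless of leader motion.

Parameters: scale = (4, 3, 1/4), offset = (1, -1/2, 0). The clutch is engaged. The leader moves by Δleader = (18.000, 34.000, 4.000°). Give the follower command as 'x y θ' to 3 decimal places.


axis x: 4·18.000 + 1 = 73.000
axis y: 3·34.000 + -1/2 = 101.500
axis θ: 1/4·4.000 + 0 = 1.000

73.000 101.500 1.000


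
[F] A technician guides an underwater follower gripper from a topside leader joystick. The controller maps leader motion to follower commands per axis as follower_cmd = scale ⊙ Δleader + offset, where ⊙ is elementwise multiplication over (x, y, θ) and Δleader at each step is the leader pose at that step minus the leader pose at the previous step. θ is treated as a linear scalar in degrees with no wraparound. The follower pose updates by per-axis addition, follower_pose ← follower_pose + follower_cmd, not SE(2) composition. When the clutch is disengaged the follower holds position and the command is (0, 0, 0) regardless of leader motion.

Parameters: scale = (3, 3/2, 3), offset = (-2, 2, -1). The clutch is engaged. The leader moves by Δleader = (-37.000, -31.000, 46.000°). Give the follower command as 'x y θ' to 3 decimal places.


-113.000 -44.500 137.000

axis x: 3·-37.000 + -2 = -113.000
axis y: 3/2·-31.000 + 2 = -44.500
axis θ: 3·46.000 + -1 = 137.000


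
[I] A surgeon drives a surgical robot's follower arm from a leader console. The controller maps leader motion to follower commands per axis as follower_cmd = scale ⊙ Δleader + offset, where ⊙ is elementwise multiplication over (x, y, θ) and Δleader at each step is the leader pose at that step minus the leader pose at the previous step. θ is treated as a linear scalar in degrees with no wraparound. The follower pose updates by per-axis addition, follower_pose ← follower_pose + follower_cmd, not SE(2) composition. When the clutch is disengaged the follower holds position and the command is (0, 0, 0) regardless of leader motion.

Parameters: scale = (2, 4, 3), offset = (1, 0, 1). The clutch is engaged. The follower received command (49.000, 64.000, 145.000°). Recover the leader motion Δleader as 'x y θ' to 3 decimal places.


24.000 16.000 48.000

axis x: (49.000 − 1) / (2) = 24.000
axis y: (64.000 − 0) / (4) = 16.000
axis θ: (145.000 − 1) / (3) = 48.000


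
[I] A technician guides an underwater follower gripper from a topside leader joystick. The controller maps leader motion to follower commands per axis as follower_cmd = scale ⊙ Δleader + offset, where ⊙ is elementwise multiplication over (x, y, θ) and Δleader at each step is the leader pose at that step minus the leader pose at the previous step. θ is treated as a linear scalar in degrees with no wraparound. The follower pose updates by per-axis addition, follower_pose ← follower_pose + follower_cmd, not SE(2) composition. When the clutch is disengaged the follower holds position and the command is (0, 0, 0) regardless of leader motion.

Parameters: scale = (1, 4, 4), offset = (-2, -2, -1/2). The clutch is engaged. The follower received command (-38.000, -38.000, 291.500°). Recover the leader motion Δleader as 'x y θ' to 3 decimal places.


-36.000 -9.000 73.000

axis x: (-38.000 − -2) / (1) = -36.000
axis y: (-38.000 − -2) / (4) = -9.000
axis θ: (291.500 − -1/2) / (4) = 73.000


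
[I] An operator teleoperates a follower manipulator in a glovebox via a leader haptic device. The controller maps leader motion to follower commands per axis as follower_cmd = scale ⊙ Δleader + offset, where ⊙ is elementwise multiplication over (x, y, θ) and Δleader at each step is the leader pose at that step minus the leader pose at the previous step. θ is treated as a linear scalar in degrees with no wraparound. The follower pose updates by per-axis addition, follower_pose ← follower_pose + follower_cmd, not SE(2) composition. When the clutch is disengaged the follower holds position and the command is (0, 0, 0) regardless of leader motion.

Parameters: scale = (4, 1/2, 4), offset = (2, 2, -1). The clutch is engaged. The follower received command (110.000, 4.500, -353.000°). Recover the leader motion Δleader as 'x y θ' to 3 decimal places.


axis x: (110.000 − 2) / (4) = 27.000
axis y: (4.500 − 2) / (1/2) = 5.000
axis θ: (-353.000 − -1) / (4) = -88.000

27.000 5.000 -88.000
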